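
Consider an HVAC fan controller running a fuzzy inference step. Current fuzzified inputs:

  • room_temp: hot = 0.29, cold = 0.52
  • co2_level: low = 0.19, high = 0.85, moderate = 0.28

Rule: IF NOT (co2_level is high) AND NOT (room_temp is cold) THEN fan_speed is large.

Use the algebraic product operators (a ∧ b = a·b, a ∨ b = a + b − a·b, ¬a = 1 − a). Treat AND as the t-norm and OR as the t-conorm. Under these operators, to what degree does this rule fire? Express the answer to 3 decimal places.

firing strength: ¬high=1−0.85=0.15, ¬cold=1−0.52=0.48; AND[a·b] → w = 0.0720

0.072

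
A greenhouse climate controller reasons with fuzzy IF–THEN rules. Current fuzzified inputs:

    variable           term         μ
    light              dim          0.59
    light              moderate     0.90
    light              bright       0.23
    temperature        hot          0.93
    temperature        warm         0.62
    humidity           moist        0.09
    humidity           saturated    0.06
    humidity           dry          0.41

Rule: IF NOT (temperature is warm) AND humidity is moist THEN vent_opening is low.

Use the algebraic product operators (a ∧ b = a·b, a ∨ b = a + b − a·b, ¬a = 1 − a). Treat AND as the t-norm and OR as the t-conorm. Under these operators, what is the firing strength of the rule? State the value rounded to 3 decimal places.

0.034

firing strength: ¬warm=1−0.62=0.38, moist=0.09; AND[a·b] → w = 0.0342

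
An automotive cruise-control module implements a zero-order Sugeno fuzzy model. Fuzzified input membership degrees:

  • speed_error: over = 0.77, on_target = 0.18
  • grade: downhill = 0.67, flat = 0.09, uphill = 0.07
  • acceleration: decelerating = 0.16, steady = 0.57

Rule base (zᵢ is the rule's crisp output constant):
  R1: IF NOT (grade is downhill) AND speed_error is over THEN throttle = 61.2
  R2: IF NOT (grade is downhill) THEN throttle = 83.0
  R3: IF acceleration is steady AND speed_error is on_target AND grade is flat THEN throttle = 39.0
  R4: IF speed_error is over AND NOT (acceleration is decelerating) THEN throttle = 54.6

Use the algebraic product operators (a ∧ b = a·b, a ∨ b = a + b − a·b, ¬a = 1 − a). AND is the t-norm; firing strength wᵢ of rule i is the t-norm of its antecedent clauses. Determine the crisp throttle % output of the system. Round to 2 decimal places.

63.39

R1 (z=61.2): ¬downhill=1−0.67=0.33, over=0.77; AND[a·b] → w = 0.2541
R2 (z=83.0): ¬downhill=1−0.67=0.33 → w = 0.3300
R3 (z=39.0): steady=0.57, on_target=0.18, flat=0.09; AND[a·b] → w = 0.0092
R4 (z=54.6): over=0.77, ¬decelerating=1−0.16=0.84; AND[a·b] → w = 0.6468
Weighted average = (0.2541·61.2 + 0.3300·83.0 + 0.0092·39.0 + 0.6468·54.6) / (0.2541 + 0.3300 + 0.0092 + 0.6468)
  = 78.6163 / 1.2401 = 63.39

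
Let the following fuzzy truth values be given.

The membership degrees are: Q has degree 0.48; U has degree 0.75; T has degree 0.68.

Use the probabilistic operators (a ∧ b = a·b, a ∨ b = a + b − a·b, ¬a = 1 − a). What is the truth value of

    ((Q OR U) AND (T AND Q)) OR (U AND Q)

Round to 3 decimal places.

Q OR U = a + b − a·b on (0.4800, 0.7500) = 0.8700
T AND Q = a·b on (0.6800, 0.4800) = 0.3264
(Q OR U) AND (T AND Q) = a·b on (0.8700, 0.3264) = 0.2840
U AND Q = a·b on (0.7500, 0.4800) = 0.3600
((Q OR U) AND (T AND Q)) OR (U AND Q) = a + b − a·b on (0.2840, 0.3600) = 0.5417

0.542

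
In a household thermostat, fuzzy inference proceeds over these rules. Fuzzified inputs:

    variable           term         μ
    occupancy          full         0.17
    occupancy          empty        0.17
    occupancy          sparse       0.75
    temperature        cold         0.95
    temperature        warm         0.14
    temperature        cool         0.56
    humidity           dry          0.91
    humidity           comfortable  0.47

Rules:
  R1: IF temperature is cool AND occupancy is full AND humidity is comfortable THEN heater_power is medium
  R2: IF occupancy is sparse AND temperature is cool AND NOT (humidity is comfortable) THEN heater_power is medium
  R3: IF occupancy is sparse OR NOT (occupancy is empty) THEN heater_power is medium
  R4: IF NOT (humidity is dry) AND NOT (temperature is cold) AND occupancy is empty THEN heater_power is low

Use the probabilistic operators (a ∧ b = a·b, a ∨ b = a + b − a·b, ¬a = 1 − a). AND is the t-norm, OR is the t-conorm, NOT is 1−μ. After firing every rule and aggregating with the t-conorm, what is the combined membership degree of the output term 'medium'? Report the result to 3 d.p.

R1: cool=0.56, full=0.17, comfortable=0.47; AND[a·b] → w = 0.0447
R2: sparse=0.75, cool=0.56, ¬comfortable=1−0.47=0.53; AND[a·b] → w = 0.2226
R3: sparse=0.75, ¬empty=1−0.17=0.83; OR[a + b − a·b] → w = 0.9575
R4: ¬dry=1−0.91=0.09, ¬cold=1−0.95=0.05, empty=0.17; AND[a·b] → w = 0.0008
Rules with consequent 'medium': {R1, R2, R3} → strengths 0.0447, 0.2226, 0.9575
Aggregate via t-conorm [a + b − a·b]: 0.9684

0.968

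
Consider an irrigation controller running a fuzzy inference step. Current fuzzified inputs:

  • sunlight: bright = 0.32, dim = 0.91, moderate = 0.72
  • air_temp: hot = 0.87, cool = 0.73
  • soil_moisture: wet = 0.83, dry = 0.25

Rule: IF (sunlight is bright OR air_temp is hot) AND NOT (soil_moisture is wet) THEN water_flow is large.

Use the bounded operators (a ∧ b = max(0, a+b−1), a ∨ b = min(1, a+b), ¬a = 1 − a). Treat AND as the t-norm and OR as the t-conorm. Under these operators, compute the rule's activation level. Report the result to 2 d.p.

0.17

firing strength: (bright=0.32 OR hot=0.87) = 1.00; AND[max(0, a+b−1)] with ¬wet=1−0.83=0.17 → w = 0.17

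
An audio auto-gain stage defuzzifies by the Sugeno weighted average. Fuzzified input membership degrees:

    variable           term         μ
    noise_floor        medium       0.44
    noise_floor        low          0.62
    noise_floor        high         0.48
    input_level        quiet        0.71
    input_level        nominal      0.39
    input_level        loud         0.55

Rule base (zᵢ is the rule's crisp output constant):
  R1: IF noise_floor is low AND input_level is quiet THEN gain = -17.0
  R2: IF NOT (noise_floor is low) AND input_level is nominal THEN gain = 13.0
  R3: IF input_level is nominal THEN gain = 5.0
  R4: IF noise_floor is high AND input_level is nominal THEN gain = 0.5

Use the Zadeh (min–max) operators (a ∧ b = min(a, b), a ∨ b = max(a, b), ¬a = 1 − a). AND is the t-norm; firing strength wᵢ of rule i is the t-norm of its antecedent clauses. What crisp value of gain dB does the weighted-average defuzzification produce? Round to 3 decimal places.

R1 (z=-17.0): low=0.62, quiet=0.71; AND[min(a, b)] → w = 0.62
R2 (z=13.0): ¬low=1−0.62=0.38, nominal=0.39; AND[min(a, b)] → w = 0.38
R3 (z=5.0): nominal=0.39 → w = 0.39
R4 (z=0.5): high=0.48, nominal=0.39; AND[min(a, b)] → w = 0.39
Weighted average = (0.62·-17.0 + 0.38·13.0 + 0.39·5.0 + 0.39·0.5) / (0.62 + 0.38 + 0.39 + 0.39)
  = -3.4550 / 1.7800 = -1.941

-1.941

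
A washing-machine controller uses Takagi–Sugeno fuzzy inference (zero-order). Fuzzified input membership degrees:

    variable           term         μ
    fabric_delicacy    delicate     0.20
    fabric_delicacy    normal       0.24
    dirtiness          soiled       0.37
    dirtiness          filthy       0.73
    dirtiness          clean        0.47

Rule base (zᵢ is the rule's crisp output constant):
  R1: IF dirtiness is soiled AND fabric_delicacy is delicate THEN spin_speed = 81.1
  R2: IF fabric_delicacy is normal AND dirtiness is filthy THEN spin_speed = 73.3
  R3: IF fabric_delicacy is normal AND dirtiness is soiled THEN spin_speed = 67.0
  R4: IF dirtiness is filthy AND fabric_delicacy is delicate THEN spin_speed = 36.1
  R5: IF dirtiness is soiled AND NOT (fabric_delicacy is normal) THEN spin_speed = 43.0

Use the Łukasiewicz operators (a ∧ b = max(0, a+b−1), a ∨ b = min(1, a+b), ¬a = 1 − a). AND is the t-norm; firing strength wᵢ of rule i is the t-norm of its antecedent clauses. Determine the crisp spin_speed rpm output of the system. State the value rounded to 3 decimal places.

43.000

R1 (z=81.1): soiled=0.37, delicate=0.20; AND[max(0, a+b−1)] → w = 0.00
R2 (z=73.3): normal=0.24, filthy=0.73; AND[max(0, a+b−1)] → w = 0.00
R3 (z=67.0): normal=0.24, soiled=0.37; AND[max(0, a+b−1)] → w = 0.00
R4 (z=36.1): filthy=0.73, delicate=0.20; AND[max(0, a+b−1)] → w = 0.00
R5 (z=43.0): soiled=0.37, ¬normal=1−0.24=0.76; AND[max(0, a+b−1)] → w = 0.13
Weighted average = (0.00·81.1 + 0.00·73.3 + 0.00·67.0 + 0.00·36.1 + 0.13·43.0) / (0.00 + 0.00 + 0.00 + 0.00 + 0.13)
  = 5.5900 / 0.1300 = 43.000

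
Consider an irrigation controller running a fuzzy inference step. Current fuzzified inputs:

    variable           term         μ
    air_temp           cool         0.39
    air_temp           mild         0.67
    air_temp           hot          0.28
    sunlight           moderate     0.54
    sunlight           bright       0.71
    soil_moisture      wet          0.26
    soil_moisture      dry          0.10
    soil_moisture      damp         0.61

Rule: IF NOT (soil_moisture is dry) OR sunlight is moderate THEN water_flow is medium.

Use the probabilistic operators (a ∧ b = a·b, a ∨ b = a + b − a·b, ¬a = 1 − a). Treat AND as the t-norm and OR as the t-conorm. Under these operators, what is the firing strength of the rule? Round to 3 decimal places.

0.954

firing strength: ¬dry=1−0.10=0.90, moderate=0.54; OR[a + b − a·b] → w = 0.9540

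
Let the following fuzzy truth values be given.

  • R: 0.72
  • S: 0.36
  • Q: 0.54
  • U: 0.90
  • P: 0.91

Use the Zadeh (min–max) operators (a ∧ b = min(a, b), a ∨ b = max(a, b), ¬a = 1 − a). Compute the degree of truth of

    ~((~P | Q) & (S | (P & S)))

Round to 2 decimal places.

0.64

~P = 1 − 0.91 = 0.09
~P | Q = max(a, b) on (0.09, 0.54) = 0.54
P & S = min(a, b) on (0.91, 0.36) = 0.36
S | (P & S) = max(a, b) on (0.36, 0.36) = 0.36
(~P | Q) & (S | (P & S)) = min(a, b) on (0.54, 0.36) = 0.36
~((~P | Q) & (S | (P & S))) = 1 − 0.36 = 0.64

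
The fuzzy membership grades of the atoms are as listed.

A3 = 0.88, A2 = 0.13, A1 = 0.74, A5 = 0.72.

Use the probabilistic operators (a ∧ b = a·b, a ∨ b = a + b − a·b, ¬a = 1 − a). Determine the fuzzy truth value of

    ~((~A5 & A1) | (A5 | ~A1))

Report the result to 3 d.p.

0.164

~A5 = 1 − 0.7200 = 0.2800
~A5 & A1 = a·b on (0.2800, 0.7400) = 0.2072
~A1 = 1 − 0.7400 = 0.2600
A5 | ~A1 = a + b − a·b on (0.7200, 0.2600) = 0.7928
(~A5 & A1) | (A5 | ~A1) = a + b − a·b on (0.2072, 0.7928) = 0.8357
~((~A5 & A1) | (A5 | ~A1)) = 1 − 0.8357 = 0.1643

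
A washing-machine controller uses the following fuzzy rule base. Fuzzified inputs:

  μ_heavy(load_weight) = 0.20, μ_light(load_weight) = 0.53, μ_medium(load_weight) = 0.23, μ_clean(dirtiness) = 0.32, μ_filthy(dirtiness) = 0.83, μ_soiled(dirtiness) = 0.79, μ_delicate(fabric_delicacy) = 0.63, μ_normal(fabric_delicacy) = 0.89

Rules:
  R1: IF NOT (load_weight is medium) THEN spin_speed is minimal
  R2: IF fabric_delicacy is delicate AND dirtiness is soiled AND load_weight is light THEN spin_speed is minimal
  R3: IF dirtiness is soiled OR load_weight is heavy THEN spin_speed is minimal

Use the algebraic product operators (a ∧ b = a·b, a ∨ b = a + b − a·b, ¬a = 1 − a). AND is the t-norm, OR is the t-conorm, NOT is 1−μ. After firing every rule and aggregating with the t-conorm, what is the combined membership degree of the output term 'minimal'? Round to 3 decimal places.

0.972

R1: ¬medium=1−0.23=0.77 → w = 0.7700
R2: delicate=0.63, soiled=0.79, light=0.53; AND[a·b] → w = 0.2638
R3: soiled=0.79, heavy=0.20; OR[a + b − a·b] → w = 0.8320
Rules with consequent 'minimal': {R1, R2, R3} → strengths 0.7700, 0.2638, 0.8320
Aggregate via t-conorm [a + b − a·b]: 0.9716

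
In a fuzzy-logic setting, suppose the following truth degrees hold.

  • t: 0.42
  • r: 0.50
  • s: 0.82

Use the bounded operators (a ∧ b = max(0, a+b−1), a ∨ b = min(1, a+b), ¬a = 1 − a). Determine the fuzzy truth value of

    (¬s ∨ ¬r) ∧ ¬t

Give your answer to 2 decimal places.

¬s = 1 − 0.82 = 0.18
¬r = 1 − 0.50 = 0.50
¬s ∨ ¬r = min(1, a+b) on (0.18, 0.50) = 0.68
¬t = 1 − 0.42 = 0.58
(¬s ∨ ¬r) ∧ ¬t = max(0, a+b−1) on (0.68, 0.58) = 0.26

0.26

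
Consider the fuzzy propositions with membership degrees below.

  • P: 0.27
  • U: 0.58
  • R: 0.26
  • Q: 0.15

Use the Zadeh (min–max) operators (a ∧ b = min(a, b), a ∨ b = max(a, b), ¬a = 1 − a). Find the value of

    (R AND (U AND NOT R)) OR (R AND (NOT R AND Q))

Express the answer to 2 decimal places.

0.26

NOT R = 1 − 0.26 = 0.74
U AND NOT R = min(a, b) on (0.58, 0.74) = 0.58
R AND (U AND NOT R) = min(a, b) on (0.26, 0.58) = 0.26
NOT R = 1 − 0.26 = 0.74
NOT R AND Q = min(a, b) on (0.74, 0.15) = 0.15
R AND (NOT R AND Q) = min(a, b) on (0.26, 0.15) = 0.15
(R AND (U AND NOT R)) OR (R AND (NOT R AND Q)) = max(a, b) on (0.26, 0.15) = 0.26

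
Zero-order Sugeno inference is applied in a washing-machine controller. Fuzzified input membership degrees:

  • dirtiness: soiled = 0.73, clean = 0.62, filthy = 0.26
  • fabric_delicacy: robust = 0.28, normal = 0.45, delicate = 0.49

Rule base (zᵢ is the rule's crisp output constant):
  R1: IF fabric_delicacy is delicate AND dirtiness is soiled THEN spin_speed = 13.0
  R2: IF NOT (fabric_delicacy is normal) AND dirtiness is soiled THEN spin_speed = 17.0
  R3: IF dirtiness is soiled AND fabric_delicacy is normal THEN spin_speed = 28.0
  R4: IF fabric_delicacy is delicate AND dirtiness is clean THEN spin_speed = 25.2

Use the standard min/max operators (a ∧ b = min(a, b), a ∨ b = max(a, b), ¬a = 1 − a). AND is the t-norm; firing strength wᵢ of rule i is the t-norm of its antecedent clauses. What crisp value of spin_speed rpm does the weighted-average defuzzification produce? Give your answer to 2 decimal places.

R1 (z=13.0): delicate=0.49, soiled=0.73; AND[min(a, b)] → w = 0.49
R2 (z=17.0): ¬normal=1−0.45=0.55, soiled=0.73; AND[min(a, b)] → w = 0.55
R3 (z=28.0): soiled=0.73, normal=0.45; AND[min(a, b)] → w = 0.45
R4 (z=25.2): delicate=0.49, clean=0.62; AND[min(a, b)] → w = 0.49
Weighted average = (0.49·13.0 + 0.55·17.0 + 0.45·28.0 + 0.49·25.2) / (0.49 + 0.55 + 0.45 + 0.49)
  = 40.6680 / 1.9800 = 20.54

20.54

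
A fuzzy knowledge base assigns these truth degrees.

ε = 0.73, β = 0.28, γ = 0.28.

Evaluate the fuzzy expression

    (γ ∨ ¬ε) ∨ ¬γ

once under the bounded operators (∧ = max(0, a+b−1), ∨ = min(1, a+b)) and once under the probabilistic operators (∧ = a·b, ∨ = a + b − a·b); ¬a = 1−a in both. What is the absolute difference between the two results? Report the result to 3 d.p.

0.147

Under bounded:
  ¬ε = 1 − 0.73 = 0.27
  γ ∨ ¬ε = min(1, a+b) on (0.28, 0.27) = 0.55
  ¬γ = 1 − 0.28 = 0.72
  (γ ∨ ¬ε) ∨ ¬γ = min(1, a+b) on (0.55, 0.72) = 1.00
  → value = 1.0000
Under probabilistic:
  ¬ε = 1 − 0.7300 = 0.2700
  γ ∨ ¬ε = a + b − a·b on (0.2800, 0.2700) = 0.4744
  ¬γ = 1 − 0.2800 = 0.7200
  (γ ∨ ¬ε) ∨ ¬γ = a + b − a·b on (0.4744, 0.7200) = 0.8528
  → value = 0.8528
|1.0000 − 0.8528| = 0.147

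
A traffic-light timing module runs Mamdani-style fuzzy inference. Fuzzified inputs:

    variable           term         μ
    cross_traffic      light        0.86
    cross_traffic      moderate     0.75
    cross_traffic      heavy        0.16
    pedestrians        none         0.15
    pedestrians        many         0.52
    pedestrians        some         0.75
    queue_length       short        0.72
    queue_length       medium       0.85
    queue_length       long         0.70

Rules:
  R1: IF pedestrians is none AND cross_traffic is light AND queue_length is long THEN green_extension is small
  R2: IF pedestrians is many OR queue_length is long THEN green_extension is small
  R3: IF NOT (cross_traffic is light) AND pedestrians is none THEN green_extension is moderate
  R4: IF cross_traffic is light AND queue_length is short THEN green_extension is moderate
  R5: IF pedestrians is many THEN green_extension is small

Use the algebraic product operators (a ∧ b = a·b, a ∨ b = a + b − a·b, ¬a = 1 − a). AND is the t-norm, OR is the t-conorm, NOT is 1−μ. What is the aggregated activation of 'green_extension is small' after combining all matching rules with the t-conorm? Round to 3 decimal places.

0.937

R1: none=0.15, light=0.86, long=0.70; AND[a·b] → w = 0.0903
R2: many=0.52, long=0.70; OR[a + b − a·b] → w = 0.8560
R3: ¬light=1−0.86=0.14, none=0.15; AND[a·b] → w = 0.0210
R4: light=0.86, short=0.72; AND[a·b] → w = 0.6192
R5: many=0.52 → w = 0.5200
Rules with consequent 'small': {R1, R2, R5} → strengths 0.0903, 0.8560, 0.5200
Aggregate via t-conorm [a + b − a·b]: 0.9371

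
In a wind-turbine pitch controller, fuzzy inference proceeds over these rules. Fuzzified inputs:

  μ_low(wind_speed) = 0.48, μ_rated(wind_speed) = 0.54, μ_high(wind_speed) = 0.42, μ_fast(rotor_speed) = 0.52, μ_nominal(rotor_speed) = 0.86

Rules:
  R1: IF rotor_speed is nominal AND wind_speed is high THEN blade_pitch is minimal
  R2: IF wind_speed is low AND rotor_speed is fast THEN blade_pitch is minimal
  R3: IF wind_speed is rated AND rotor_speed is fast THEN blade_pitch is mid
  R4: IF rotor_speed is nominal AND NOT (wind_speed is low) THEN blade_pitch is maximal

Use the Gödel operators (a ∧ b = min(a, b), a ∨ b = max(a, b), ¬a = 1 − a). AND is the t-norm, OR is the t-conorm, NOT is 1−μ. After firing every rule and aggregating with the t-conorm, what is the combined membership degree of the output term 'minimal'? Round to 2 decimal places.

R1: nominal=0.86, high=0.42; AND[min(a, b)] → w = 0.42
R2: low=0.48, fast=0.52; AND[min(a, b)] → w = 0.48
R3: rated=0.54, fast=0.52; AND[min(a, b)] → w = 0.52
R4: nominal=0.86, ¬low=1−0.48=0.52; AND[min(a, b)] → w = 0.52
Rules with consequent 'minimal': {R1, R2} → strengths 0.42, 0.48
Aggregate via t-conorm [max(a, b)]: 0.48

0.48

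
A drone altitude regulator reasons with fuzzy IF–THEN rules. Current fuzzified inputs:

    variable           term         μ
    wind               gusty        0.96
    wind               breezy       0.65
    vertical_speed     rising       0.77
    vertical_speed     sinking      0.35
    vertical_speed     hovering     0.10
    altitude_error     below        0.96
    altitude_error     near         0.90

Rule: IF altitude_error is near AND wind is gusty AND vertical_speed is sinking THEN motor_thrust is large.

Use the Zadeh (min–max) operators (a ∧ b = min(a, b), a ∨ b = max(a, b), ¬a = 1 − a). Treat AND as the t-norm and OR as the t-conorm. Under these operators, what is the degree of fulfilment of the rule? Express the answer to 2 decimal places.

0.35

firing strength: near=0.90, gusty=0.96, sinking=0.35; AND[min(a, b)] → w = 0.35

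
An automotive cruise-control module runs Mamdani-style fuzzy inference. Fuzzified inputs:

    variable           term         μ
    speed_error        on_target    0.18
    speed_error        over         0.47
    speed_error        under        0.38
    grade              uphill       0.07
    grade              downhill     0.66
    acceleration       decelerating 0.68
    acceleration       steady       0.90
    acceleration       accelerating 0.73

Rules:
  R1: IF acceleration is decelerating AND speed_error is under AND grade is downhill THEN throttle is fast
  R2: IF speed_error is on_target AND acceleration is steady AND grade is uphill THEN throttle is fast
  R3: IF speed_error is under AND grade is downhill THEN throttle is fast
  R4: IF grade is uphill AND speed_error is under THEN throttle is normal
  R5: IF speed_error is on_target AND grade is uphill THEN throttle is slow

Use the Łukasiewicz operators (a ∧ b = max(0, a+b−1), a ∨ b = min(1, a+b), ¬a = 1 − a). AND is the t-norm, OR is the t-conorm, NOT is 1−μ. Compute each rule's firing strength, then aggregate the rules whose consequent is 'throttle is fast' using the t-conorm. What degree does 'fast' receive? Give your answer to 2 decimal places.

R1: decelerating=0.68, under=0.38, downhill=0.66; AND[max(0, a+b−1)] → w = 0.00
R2: on_target=0.18, steady=0.90, uphill=0.07; AND[max(0, a+b−1)] → w = 0.00
R3: under=0.38, downhill=0.66; AND[max(0, a+b−1)] → w = 0.04
R4: uphill=0.07, under=0.38; AND[max(0, a+b−1)] → w = 0.00
R5: on_target=0.18, uphill=0.07; AND[max(0, a+b−1)] → w = 0.00
Rules with consequent 'fast': {R1, R2, R3} → strengths 0.00, 0.00, 0.04
Aggregate via t-conorm [min(1, a+b)]: 0.04

0.04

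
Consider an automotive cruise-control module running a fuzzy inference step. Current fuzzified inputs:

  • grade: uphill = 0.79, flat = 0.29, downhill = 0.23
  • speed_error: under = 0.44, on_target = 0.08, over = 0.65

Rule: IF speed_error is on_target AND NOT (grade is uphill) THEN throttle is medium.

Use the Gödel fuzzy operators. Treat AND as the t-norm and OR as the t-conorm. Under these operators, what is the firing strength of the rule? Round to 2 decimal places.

0.08

firing strength: on_target=0.08, ¬uphill=1−0.79=0.21; AND[min(a, b)] → w = 0.08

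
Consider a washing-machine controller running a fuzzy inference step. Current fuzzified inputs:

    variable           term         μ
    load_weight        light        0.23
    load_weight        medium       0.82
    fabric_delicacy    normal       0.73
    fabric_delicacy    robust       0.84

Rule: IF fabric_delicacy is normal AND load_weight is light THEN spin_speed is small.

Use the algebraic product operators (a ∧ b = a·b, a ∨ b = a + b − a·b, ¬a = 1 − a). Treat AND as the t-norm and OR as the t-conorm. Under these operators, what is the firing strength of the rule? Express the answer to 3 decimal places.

firing strength: normal=0.73, light=0.23; AND[a·b] → w = 0.1679

0.168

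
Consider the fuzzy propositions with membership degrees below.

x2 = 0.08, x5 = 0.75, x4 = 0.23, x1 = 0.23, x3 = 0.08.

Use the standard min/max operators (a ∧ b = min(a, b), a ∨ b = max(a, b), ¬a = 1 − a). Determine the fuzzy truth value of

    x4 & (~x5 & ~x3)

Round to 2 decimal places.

~x5 = 1 − 0.75 = 0.25
~x3 = 1 − 0.08 = 0.92
~x5 & ~x3 = min(a, b) on (0.25, 0.92) = 0.25
x4 & (~x5 & ~x3) = min(a, b) on (0.23, 0.25) = 0.23

0.23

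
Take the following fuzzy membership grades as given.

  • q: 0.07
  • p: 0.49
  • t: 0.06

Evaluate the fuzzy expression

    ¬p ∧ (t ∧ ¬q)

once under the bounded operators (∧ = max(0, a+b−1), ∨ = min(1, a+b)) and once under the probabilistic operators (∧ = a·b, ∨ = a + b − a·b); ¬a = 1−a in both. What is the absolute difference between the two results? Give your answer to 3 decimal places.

0.028

Under bounded:
  ¬p = 1 − 0.49 = 0.51
  ¬q = 1 − 0.07 = 0.93
  t ∧ ¬q = max(0, a+b−1) on (0.06, 0.93) = 0.00
  ¬p ∧ (t ∧ ¬q) = max(0, a+b−1) on (0.51, 0.00) = 0.00
  → value = 0.0000
Under probabilistic:
  ¬p = 1 − 0.4900 = 0.5100
  ¬q = 1 − 0.0700 = 0.9300
  t ∧ ¬q = a·b on (0.0600, 0.9300) = 0.0558
  ¬p ∧ (t ∧ ¬q) = a·b on (0.5100, 0.0558) = 0.0285
  → value = 0.0285
|0.0000 − 0.0285| = 0.028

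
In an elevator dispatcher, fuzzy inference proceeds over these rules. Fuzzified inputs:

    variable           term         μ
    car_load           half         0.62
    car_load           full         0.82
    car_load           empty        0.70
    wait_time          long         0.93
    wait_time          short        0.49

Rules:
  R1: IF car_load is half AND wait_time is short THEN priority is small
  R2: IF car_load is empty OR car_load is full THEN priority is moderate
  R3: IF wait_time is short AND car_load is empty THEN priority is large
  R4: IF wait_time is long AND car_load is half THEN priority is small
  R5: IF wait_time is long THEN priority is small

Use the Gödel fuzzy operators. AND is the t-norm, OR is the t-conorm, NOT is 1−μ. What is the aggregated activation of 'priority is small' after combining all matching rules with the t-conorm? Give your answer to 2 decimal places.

0.93

R1: half=0.62, short=0.49; AND[min(a, b)] → w = 0.49
R2: empty=0.70, full=0.82; OR[max(a, b)] → w = 0.82
R3: short=0.49, empty=0.70; AND[min(a, b)] → w = 0.49
R4: long=0.93, half=0.62; AND[min(a, b)] → w = 0.62
R5: long=0.93 → w = 0.93
Rules with consequent 'small': {R1, R4, R5} → strengths 0.49, 0.62, 0.93
Aggregate via t-conorm [max(a, b)]: 0.93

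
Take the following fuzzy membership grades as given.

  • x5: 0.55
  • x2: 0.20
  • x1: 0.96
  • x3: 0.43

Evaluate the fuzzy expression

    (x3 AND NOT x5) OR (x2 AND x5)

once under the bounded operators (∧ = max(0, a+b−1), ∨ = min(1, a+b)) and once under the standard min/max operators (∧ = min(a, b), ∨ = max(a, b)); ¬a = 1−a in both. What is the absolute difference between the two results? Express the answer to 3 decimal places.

0.430

Under bounded:
  NOT x5 = 1 − 0.55 = 0.45
  x3 AND NOT x5 = max(0, a+b−1) on (0.43, 0.45) = 0.00
  x2 AND x5 = max(0, a+b−1) on (0.20, 0.55) = 0.00
  (x3 AND NOT x5) OR (x2 AND x5) = min(1, a+b) on (0.00, 0.00) = 0.00
  → value = 0.0000
Under standard min/max:
  NOT x5 = 1 − 0.55 = 0.45
  x3 AND NOT x5 = min(a, b) on (0.43, 0.45) = 0.43
  x2 AND x5 = min(a, b) on (0.20, 0.55) = 0.20
  (x3 AND NOT x5) OR (x2 AND x5) = max(a, b) on (0.43, 0.20) = 0.43
  → value = 0.4300
|0.0000 − 0.4300| = 0.430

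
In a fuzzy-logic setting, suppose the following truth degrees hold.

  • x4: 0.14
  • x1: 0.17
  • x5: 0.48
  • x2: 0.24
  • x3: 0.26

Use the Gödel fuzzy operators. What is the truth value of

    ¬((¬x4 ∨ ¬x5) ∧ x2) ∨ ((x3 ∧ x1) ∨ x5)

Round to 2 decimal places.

0.76

¬x4 = 1 − 0.14 = 0.86
¬x5 = 1 − 0.48 = 0.52
¬x4 ∨ ¬x5 = max(a, b) on (0.86, 0.52) = 0.86
(¬x4 ∨ ¬x5) ∧ x2 = min(a, b) on (0.86, 0.24) = 0.24
¬((¬x4 ∨ ¬x5) ∧ x2) = 1 − 0.24 = 0.76
x3 ∧ x1 = min(a, b) on (0.26, 0.17) = 0.17
(x3 ∧ x1) ∨ x5 = max(a, b) on (0.17, 0.48) = 0.48
¬((¬x4 ∨ ¬x5) ∧ x2) ∨ ((x3 ∧ x1) ∨ x5) = max(a, b) on (0.76, 0.48) = 0.76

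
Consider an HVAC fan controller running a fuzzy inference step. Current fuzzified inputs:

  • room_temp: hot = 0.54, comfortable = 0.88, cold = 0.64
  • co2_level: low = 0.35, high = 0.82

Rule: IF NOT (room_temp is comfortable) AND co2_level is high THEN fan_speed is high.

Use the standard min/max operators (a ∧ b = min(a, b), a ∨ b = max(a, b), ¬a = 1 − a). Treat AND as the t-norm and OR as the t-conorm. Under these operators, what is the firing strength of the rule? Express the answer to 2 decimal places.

firing strength: ¬comfortable=1−0.88=0.12, high=0.82; AND[min(a, b)] → w = 0.12

0.12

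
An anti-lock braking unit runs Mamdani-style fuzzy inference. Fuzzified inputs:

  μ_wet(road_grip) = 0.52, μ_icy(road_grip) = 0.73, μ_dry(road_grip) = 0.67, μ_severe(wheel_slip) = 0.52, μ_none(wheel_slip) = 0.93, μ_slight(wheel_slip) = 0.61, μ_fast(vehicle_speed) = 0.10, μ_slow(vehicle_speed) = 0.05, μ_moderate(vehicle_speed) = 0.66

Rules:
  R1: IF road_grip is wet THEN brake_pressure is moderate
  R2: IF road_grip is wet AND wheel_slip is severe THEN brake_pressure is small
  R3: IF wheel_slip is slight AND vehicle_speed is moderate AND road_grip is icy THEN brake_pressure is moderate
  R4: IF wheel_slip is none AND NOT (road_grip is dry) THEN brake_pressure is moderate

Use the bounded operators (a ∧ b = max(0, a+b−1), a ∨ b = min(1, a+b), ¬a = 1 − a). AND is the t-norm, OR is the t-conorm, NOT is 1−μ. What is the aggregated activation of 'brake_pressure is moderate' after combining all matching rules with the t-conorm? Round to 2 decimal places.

0.78

R1: wet=0.52 → w = 0.52
R2: wet=0.52, severe=0.52; AND[max(0, a+b−1)] → w = 0.04
R3: slight=0.61, moderate=0.66, icy=0.73; AND[max(0, a+b−1)] → w = 0.00
R4: none=0.93, ¬dry=1−0.67=0.33; AND[max(0, a+b−1)] → w = 0.26
Rules with consequent 'moderate': {R1, R3, R4} → strengths 0.52, 0.00, 0.26
Aggregate via t-conorm [min(1, a+b)]: 0.78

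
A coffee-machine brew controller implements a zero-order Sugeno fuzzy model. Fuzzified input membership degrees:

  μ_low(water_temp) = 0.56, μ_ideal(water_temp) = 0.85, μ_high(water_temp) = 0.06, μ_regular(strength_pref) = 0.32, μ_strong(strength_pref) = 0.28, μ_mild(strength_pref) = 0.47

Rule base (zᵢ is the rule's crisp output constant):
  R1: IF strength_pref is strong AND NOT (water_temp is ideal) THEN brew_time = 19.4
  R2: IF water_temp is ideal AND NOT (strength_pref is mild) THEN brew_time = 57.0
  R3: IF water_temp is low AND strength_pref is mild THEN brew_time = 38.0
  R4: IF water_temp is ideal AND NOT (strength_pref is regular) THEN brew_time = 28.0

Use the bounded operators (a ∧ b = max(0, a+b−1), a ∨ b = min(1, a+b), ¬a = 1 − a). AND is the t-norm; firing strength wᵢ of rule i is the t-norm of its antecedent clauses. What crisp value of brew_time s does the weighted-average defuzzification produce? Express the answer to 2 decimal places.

40.04

R1 (z=19.4): strong=0.28, ¬ideal=1−0.85=0.15; AND[max(0, a+b−1)] → w = 0.00
R2 (z=57.0): ideal=0.85, ¬mild=1−0.47=0.53; AND[max(0, a+b−1)] → w = 0.38
R3 (z=38.0): low=0.56, mild=0.47; AND[max(0, a+b−1)] → w = 0.03
R4 (z=28.0): ideal=0.85, ¬regular=1−0.32=0.68; AND[max(0, a+b−1)] → w = 0.53
Weighted average = (0.00·19.4 + 0.38·57.0 + 0.03·38.0 + 0.53·28.0) / (0.00 + 0.38 + 0.03 + 0.53)
  = 37.6400 / 0.9400 = 40.04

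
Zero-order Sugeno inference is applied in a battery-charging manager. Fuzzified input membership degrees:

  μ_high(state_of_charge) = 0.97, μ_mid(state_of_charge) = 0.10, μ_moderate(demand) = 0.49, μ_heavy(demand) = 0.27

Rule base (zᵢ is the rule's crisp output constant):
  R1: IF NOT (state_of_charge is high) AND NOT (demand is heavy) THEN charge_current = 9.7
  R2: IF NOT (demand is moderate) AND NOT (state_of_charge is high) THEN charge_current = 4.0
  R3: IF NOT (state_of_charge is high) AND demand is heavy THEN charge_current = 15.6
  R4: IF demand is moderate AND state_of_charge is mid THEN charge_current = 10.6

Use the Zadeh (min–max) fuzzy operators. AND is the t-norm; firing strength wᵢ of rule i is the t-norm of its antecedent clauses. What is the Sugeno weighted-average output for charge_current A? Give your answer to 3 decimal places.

R1 (z=9.7): ¬high=1−0.97=0.03, ¬heavy=1−0.27=0.73; AND[min(a, b)] → w = 0.03
R2 (z=4.0): ¬moderate=1−0.49=0.51, ¬high=1−0.97=0.03; AND[min(a, b)] → w = 0.03
R3 (z=15.6): ¬high=1−0.97=0.03, heavy=0.27; AND[min(a, b)] → w = 0.03
R4 (z=10.6): moderate=0.49, mid=0.10; AND[min(a, b)] → w = 0.10
Weighted average = (0.03·9.7 + 0.03·4.0 + 0.03·15.6 + 0.10·10.6) / (0.03 + 0.03 + 0.03 + 0.10)
  = 1.9390 / 0.1900 = 10.205

10.205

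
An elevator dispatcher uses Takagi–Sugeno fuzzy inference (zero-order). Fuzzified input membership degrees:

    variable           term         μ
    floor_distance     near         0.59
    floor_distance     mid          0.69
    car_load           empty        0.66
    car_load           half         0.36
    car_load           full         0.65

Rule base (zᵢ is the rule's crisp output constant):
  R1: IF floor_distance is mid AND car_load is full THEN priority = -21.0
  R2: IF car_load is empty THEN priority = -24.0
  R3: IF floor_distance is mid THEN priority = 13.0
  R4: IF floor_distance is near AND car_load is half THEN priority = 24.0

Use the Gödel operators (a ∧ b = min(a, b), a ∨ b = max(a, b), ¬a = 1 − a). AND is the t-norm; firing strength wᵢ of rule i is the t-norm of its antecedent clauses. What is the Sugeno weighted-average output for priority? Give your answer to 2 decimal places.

R1 (z=-21.0): mid=0.69, full=0.65; AND[min(a, b)] → w = 0.65
R2 (z=-24.0): empty=0.66 → w = 0.66
R3 (z=13.0): mid=0.69 → w = 0.69
R4 (z=24.0): near=0.59, half=0.36; AND[min(a, b)] → w = 0.36
Weighted average = (0.65·-21.0 + 0.66·-24.0 + 0.69·13.0 + 0.36·24.0) / (0.65 + 0.66 + 0.69 + 0.36)
  = -11.8800 / 2.3600 = -5.03

-5.03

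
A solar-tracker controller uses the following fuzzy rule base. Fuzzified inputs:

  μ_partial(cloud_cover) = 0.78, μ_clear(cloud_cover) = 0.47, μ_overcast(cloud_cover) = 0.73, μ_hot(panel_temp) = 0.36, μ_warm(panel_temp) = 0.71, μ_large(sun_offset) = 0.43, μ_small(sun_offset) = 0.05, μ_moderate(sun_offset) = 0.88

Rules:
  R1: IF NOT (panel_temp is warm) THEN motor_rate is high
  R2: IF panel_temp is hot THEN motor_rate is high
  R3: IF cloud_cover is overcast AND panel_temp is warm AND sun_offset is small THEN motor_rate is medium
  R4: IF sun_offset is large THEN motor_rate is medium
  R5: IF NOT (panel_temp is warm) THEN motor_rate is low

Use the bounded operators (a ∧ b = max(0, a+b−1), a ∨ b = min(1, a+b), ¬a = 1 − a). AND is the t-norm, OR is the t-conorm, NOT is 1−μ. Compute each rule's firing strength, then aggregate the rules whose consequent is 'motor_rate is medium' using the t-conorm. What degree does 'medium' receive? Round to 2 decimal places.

R1: ¬warm=1−0.71=0.29 → w = 0.29
R2: hot=0.36 → w = 0.36
R3: overcast=0.73, warm=0.71, small=0.05; AND[max(0, a+b−1)] → w = 0.00
R4: large=0.43 → w = 0.43
R5: ¬warm=1−0.71=0.29 → w = 0.29
Rules with consequent 'medium': {R3, R4} → strengths 0.00, 0.43
Aggregate via t-conorm [min(1, a+b)]: 0.43

0.43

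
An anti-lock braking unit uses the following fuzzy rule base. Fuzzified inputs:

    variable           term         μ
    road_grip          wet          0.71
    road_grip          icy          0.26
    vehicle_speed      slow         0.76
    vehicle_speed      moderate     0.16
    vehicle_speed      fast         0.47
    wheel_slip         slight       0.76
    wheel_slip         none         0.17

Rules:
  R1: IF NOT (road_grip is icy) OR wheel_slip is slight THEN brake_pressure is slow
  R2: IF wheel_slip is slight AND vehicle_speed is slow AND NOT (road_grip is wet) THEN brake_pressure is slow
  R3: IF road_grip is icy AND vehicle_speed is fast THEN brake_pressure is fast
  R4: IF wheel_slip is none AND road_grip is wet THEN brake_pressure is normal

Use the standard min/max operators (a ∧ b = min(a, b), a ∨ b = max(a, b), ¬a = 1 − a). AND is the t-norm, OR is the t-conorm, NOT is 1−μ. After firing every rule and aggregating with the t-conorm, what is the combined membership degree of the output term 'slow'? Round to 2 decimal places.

R1: ¬icy=1−0.26=0.74, slight=0.76; OR[max(a, b)] → w = 0.76
R2: slight=0.76, slow=0.76, ¬wet=1−0.71=0.29; AND[min(a, b)] → w = 0.29
R3: icy=0.26, fast=0.47; AND[min(a, b)] → w = 0.26
R4: none=0.17, wet=0.71; AND[min(a, b)] → w = 0.17
Rules with consequent 'slow': {R1, R2} → strengths 0.76, 0.29
Aggregate via t-conorm [max(a, b)]: 0.76

0.76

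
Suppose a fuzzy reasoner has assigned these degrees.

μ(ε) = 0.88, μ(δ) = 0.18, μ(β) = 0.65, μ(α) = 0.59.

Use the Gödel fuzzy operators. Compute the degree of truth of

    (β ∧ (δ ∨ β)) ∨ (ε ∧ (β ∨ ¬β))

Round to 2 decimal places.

δ ∨ β = max(a, b) on (0.18, 0.65) = 0.65
β ∧ (δ ∨ β) = min(a, b) on (0.65, 0.65) = 0.65
¬β = 1 − 0.65 = 0.35
β ∨ ¬β = max(a, b) on (0.65, 0.35) = 0.65
ε ∧ (β ∨ ¬β) = min(a, b) on (0.88, 0.65) = 0.65
(β ∧ (δ ∨ β)) ∨ (ε ∧ (β ∨ ¬β)) = max(a, b) on (0.65, 0.65) = 0.65

0.65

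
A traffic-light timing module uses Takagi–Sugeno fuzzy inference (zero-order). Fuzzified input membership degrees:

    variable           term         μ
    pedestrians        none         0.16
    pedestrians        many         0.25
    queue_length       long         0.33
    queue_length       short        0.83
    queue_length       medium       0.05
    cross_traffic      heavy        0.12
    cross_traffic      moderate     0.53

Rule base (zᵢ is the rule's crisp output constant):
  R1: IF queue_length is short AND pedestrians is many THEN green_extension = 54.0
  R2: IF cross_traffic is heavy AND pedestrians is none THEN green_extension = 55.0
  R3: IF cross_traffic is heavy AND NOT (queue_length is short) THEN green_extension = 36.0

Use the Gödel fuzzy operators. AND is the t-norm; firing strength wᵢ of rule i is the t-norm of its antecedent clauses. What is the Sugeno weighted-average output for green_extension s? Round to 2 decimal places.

R1 (z=54.0): short=0.83, many=0.25; AND[min(a, b)] → w = 0.25
R2 (z=55.0): heavy=0.12, none=0.16; AND[min(a, b)] → w = 0.12
R3 (z=36.0): heavy=0.12, ¬short=1−0.83=0.17; AND[min(a, b)] → w = 0.12
Weighted average = (0.25·54.0 + 0.12·55.0 + 0.12·36.0) / (0.25 + 0.12 + 0.12)
  = 24.4200 / 0.4900 = 49.84

49.84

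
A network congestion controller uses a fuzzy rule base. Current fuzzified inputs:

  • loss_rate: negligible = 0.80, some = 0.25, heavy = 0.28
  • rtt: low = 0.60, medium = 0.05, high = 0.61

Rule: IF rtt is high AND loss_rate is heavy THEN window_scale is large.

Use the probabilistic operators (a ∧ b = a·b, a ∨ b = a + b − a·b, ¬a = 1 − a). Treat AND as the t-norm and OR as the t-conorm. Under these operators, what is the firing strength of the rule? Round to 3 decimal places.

firing strength: high=0.61, heavy=0.28; AND[a·b] → w = 0.1708

0.171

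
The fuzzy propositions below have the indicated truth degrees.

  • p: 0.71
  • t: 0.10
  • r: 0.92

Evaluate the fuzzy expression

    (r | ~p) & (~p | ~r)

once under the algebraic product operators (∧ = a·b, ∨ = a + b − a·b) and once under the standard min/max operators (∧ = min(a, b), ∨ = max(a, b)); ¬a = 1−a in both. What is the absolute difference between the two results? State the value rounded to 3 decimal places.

Under algebraic product:
  ~p = 1 − 0.7100 = 0.2900
  r | ~p = a + b − a·b on (0.9200, 0.2900) = 0.9432
  ~p = 1 − 0.7100 = 0.2900
  ~r = 1 − 0.9200 = 0.0800
  ~p | ~r = a + b − a·b on (0.2900, 0.0800) = 0.3468
  (r | ~p) & (~p | ~r) = a·b on (0.9432, 0.3468) = 0.3271
  → value = 0.3271
Under standard min/max:
  ~p = 1 − 0.71 = 0.29
  r | ~p = max(a, b) on (0.92, 0.29) = 0.92
  ~p = 1 − 0.71 = 0.29
  ~r = 1 − 0.92 = 0.08
  ~p | ~r = max(a, b) on (0.29, 0.08) = 0.29
  (r | ~p) & (~p | ~r) = min(a, b) on (0.92, 0.29) = 0.29
  → value = 0.2900
|0.3271 − 0.2900| = 0.037

0.037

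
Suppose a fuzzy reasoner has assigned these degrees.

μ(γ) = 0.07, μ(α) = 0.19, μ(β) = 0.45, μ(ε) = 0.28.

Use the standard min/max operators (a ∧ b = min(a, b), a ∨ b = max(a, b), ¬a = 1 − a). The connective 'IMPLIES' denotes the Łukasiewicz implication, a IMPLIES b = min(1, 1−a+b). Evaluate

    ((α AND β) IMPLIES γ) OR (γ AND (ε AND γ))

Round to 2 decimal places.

0.88

α AND β = min(a, b) on (0.19, 0.45) = 0.19
(α AND β) IMPLIES γ  [Łukasiewicz: min(1, 1−a+b)] with a=0.19, b=0.07 → 0.88
ε AND γ = min(a, b) on (0.28, 0.07) = 0.07
γ AND (ε AND γ) = min(a, b) on (0.07, 0.07) = 0.07
((α AND β) IMPLIES γ) OR (γ AND (ε AND γ)) = max(a, b) on (0.88, 0.07) = 0.88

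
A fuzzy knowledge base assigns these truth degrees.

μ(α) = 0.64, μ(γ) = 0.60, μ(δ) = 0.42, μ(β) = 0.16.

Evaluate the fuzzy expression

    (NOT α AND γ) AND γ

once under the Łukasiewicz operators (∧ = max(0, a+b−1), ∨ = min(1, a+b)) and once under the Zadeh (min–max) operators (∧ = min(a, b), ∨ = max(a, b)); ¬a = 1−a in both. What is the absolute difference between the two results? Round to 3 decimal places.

0.360

Under Łukasiewicz:
  NOT α = 1 − 0.64 = 0.36
  NOT α AND γ = max(0, a+b−1) on (0.36, 0.60) = 0.00
  (NOT α AND γ) AND γ = max(0, a+b−1) on (0.00, 0.60) = 0.00
  → value = 0.0000
Under Zadeh (min–max):
  NOT α = 1 − 0.64 = 0.36
  NOT α AND γ = min(a, b) on (0.36, 0.60) = 0.36
  (NOT α AND γ) AND γ = min(a, b) on (0.36, 0.60) = 0.36
  → value = 0.3600
|0.0000 − 0.3600| = 0.360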